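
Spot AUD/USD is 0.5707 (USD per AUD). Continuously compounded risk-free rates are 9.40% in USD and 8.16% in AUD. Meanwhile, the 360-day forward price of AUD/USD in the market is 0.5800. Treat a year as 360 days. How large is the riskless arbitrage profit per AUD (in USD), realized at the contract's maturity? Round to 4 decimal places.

Fair forward: F* = S·e^(carry·T), with carry = (r_USD − r_AUD) = 0.0940 − 0.0816 = 0.0124
F* = 0.5707 · e^(0.0124 × 360/360) = 0.5707 · e^0.012400 = 0.5707 × 1.012477 = 0.5778
Market 0.5800 > fair 0.5778: forward overpriced → cash-and-carry (buy spot, short the forward).
At maturity, profit = |F_mkt − F*| = |0.5800 − 0.5778| = 0.0022 per AUD (in USD)

0.0022 per AUD (in USD)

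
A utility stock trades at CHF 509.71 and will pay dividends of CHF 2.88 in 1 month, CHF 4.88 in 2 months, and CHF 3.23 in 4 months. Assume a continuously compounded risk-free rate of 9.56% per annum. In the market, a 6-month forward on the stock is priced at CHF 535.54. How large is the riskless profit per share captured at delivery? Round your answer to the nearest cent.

PV(dividends) I = 2.88·e^(−0.0956·1/12) + 4.88·e^(−0.0956·2/12) + 3.23·e^(−0.0956·4/12) = 10.7887
Fair forward F* = (S − I)·e^(rT) = (509.71 − 10.7887)·e^0.047800 = 498.9213 × 1.048961 = 523.3490
Market CHF 535.54 > fair 523.3490: forward overpriced → cash-and-carry (borrow at r, buy the stock and collect the dividends, short the forward).
Profit at T = |F_mkt − F*| = |535.54 − 523.3490| = CHF 12.19 per share

CHF 12.19 per share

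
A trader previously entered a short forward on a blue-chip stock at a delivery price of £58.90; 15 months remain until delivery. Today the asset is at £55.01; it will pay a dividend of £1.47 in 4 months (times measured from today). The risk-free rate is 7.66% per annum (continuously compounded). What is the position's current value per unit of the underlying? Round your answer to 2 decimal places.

PV(remaining dividends) I = 1.47·e^(−0.0766·4/12) = 1.4329
Current forward F = (S − I)·e^(rT) = (55.01 − 1.4329)·e^(0.0766·15/12) = 53.5771 × 1.100484 = 58.9607
Value (long) = (F − K)·e^(−rT) = (58.9607 − 58.90) × 0.908691 = 0.0552
Short position value = −(long value) = -£0.06

-£0.06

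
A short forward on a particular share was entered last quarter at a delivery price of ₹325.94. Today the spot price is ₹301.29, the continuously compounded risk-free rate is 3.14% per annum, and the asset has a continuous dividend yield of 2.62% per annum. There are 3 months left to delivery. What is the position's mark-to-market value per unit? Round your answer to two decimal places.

Current fair forward for the remaining 3 months: F = S·e^((r − q)·T), (r − q) = 0.0314 − 0.0262 = 0.0052
F = 301.29 · e^(0.0052 × 3/12) = 301.29 × 1.001301 = 301.6820
Value of long forward = (F − K)·e^(−rT) = (301.6820 − 325.94) · e^(−0.0314·3/12)
= -24.2580 × 0.992181 = -24.07
Short position value = −(long value) = ₹24.07

₹24.07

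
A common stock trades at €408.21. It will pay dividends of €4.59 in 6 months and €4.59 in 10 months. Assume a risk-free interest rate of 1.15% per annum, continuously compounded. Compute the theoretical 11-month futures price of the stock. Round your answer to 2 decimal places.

PV(dividends) I = 4.59·e^(−0.0115·6/12) + 4.59·e^(−0.0115·10/12)
I = 4.5637 + 4.5462 = 9.1099
F = (S − I)·e^(rT) = (408.21 − 9.1099) · e^(0.0115·11/12)
= 399.1001 · e^0.010542 = 399.1001 × 1.010598 = €403.33

€403.33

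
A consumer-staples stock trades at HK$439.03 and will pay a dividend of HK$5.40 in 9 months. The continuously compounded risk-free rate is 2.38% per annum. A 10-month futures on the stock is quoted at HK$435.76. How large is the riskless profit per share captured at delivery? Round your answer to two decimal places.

PV(dividends) I = 5.40·e^(−0.0238·9/12) = 5.3045
Fair futures F* = (S − I)·e^(rT) = (439.03 − 5.3045)·e^0.019833 = 433.7255 × 1.020031 = 442.4135
Market HK$435.76 < fair 442.4135: forward underpriced → reverse cash-and-carry (short the stock, invest proceeds at r, pay the dividends, go long the forward).
Profit at T = |F_mkt − F*| = |435.76 − 442.4135| = HK$6.65 per share

HK$6.65 per share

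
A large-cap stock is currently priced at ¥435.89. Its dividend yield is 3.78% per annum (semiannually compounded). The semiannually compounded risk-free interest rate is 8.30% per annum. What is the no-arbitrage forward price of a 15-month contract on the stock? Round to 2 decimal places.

¥460.46

F = S · (1+r/2)^(2T) / (1+q/2)^(2T)
= 435.89 × 1.107001 / 1.047922 = 435.89 × 1.056377
F = ¥460.46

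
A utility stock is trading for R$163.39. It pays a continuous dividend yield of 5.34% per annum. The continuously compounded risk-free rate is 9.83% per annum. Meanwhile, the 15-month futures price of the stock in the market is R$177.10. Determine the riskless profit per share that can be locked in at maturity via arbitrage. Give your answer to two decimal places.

R$4.28 per share

Fair futures: F* = S·e^(carry·T), with carry = (r − q) = 0.0983 − 0.0534 = 0.0449
F* = 163.39 · e^(0.0449 × 15/12) = 163.39 · e^0.056125 = 163.39 × 1.057730 = R$172.8225
Market R$177.10 > fair R$172.8225: forward overpriced → cash-and-carry (buy spot, short the forward).
At maturity, profit = |F_mkt − F*| = |177.10 − 172.8225| = R$4.28 per share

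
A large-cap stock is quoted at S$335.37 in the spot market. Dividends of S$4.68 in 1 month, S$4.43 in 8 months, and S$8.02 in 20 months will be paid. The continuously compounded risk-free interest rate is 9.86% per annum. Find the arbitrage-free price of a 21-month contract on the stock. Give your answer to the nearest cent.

S$380.00

PV(dividends) I = 4.68·e^(−0.0986·1/12) + 4.43·e^(−0.0986·8/12) + 8.02·e^(−0.0986·20/12)
I = 4.6417 + 4.1482 + 6.8046 = 15.5945
F = (S − I)·e^(rT) = (335.37 − 15.5945) · e^(0.0986·21/12)
= 319.7755 · e^0.172550 = 319.7755 × 1.188331 = S$380.00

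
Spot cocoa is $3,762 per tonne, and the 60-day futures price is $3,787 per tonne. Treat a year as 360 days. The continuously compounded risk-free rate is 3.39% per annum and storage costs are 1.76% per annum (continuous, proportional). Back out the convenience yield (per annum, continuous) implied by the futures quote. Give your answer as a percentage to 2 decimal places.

1.18%

F = S·e^((r+u−y)T) ⇒ (r+u−y) = ln(F/S)/T
ln(3787/3762) = 0.006623; /T ⇒ 0.039738
y = r + u − ln(F/S)/T = 0.0339 + 0.0176 − 0.039738 = 0.011762
y = 1.18%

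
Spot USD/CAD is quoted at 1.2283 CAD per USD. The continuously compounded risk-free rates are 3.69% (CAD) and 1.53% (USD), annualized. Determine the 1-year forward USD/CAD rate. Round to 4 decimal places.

F = S·e^((r_CAD − r_USD)T) = 1.2283 · e^((0.0369 − 0.0153) × 1)
= 1.2283 · e^0.021600 = 1.2283 × 1.021835
F = 1.2551 CAD per USD

1.2551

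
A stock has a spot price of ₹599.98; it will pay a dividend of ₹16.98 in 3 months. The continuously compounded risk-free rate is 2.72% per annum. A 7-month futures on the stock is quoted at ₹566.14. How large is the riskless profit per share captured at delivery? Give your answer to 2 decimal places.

PV(dividends) I = 16.98·e^(−0.0272·3/12) = 16.8649
Fair futures F* = (S − I)·e^(rT) = (599.98 − 16.8649)·e^0.015867 = 583.1151 × 1.015994 = 592.4414
Market ₹566.14 < fair 592.4414: forward underpriced → reverse cash-and-carry (short the stock, invest proceeds at r, pay the dividends, go long the forward).
Profit at T = |F_mkt − F*| = |566.14 − 592.4414| = ₹26.30 per share

₹26.30 per share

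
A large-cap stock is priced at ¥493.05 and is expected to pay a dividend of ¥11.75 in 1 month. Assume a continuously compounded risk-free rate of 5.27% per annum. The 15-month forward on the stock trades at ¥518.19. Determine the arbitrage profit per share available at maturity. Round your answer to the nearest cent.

¥4.06 per share

PV(dividends) I = 11.75·e^(−0.0527·1/12) = 11.6985
Fair forward F* = (S − I)·e^(rT) = (493.05 − 11.6985)·e^0.065875 = 481.3515 × 1.068093 = 514.1282
Market ¥518.19 > fair 514.1282: forward overpriced → cash-and-carry (borrow at r, buy the stock and collect the dividends, short the forward).
Profit at T = |F_mkt − F*| = |518.19 − 514.1282| = ¥4.06 per share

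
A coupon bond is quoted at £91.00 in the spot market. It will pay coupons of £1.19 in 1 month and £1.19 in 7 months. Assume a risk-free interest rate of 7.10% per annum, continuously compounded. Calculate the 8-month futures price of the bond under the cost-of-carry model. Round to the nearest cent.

£92.97

PV(coupons) I = 1.19·e^(−0.0710·1/12) + 1.19·e^(−0.0710·7/12)
I = 1.1830 + 1.1417 = 2.3247
F = (S − I)·e^(rT) = (91.00 − 2.3247) · e^(0.0710·8/12)
= 88.6753 · e^0.047333 = 88.6753 × 1.048471 = £92.97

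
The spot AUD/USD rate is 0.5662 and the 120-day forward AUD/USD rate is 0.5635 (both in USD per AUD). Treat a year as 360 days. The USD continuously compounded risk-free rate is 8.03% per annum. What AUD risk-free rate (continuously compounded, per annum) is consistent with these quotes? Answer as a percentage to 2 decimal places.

F = S·e^((r_USD − r_AUD)T) ⇒ r_AUD = r_USD − ln(F/S)/T
ln(0.5635/0.5662) = -0.004780; /(120/360) = -0.014340
r_AUD = 0.0803 + 0.014340 = 0.094640
r_AUD = 9.46%

9.46%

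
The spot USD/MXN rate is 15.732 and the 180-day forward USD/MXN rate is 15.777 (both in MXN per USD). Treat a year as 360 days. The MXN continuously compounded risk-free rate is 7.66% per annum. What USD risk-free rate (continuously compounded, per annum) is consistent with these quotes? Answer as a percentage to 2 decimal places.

F = S·e^((r_MXN − r_USD)T) ⇒ r_USD = r_MXN − ln(F/S)/T
ln(15.777/15.732) = 0.002856; /(180/360) = 0.005712
r_USD = 0.0766 − 0.005712 = 0.070888
r_USD = 7.09%

7.09%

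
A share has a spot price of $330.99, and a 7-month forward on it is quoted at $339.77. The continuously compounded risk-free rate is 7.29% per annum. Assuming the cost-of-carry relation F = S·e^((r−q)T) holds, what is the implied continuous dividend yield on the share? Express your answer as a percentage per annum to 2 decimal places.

2.80%

From F = S·e^((r−q)T): (r − q) = ln(F/S)/T
ln(339.77/330.99) = ln(1.026526) = 0.026180
(r − q) = 0.026180 / (7/12) = 0.044880
q = r − ln(F/S)/T = 0.0729 − 0.044880 = 0.028020
q = 2.80%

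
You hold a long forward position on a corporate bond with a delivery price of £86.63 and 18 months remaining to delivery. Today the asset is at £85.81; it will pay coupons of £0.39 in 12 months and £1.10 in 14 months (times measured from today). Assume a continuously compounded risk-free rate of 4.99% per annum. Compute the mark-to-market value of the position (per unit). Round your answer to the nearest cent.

PV(remaining coupons) I = 0.39·e^(−0.0499·12/12) + 1.10·e^(−0.0499·14/12) = 1.4088
Current forward F = (S − I)·e^(rT) = (85.81 − 1.4088)·e^(0.0499·18/12) = 84.4012 × 1.077722 = 90.9610
Value (long) = (F − K)·e^(−rT) = (90.9610 − 86.63) × 0.927883 = 4.0187
Value = £4.02

£4.02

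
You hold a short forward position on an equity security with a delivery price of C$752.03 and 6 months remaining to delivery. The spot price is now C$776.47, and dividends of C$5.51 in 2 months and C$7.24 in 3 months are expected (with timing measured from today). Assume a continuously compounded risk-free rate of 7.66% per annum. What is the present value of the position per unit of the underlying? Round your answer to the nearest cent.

-C$40.16

PV(remaining dividends) I = 5.51·e^(−0.0766·2/12) + 7.24·e^(−0.0766·3/12) = 12.5428
Current forward F = (S − I)·e^(rT) = (776.47 − 12.5428)·e^(0.0766·6/12) = 763.9272 × 1.039043 = 793.7532
Value (long) = (F − K)·e^(−rT) = (793.7532 − 752.03) × 0.962424 = 40.1554
Short position value = −(long value) = -C$40.16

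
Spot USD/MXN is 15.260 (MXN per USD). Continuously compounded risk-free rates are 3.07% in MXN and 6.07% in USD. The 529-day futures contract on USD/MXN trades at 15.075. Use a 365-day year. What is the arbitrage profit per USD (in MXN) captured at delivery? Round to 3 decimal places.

Fair futures: F* = S·e^(carry·T), with carry = (r_MXN − r_USD) = 0.0307 − 0.0607 = -0.0300
F* = 15.260 · e^(-0.0300 × 529/365) = 15.260 · e^-0.043479 = 15.260 × 0.957453 = 14.6107
Market 15.075 > fair 14.6107: forward overpriced → cash-and-carry (buy spot, short the forward).
At maturity, profit = |F_mkt − F*| = |15.075 − 14.6107| = 0.464 per USD (in MXN)

0.464 per USD (in MXN)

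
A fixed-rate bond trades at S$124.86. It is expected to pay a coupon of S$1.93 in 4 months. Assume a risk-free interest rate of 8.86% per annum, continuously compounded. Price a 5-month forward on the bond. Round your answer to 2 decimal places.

S$127.61

PV(coupons) I = 1.93·e^(−0.0886·4/12)
I = 1.8738
F = (S − I)·e^(rT) = (124.86 − 1.8738) · e^(0.0886·5/12)
= 122.9862 · e^0.036917 = 122.9862 × 1.037607 = S$127.61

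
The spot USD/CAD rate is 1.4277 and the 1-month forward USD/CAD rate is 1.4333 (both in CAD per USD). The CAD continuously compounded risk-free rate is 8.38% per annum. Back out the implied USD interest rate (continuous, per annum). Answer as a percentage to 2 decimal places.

3.68%

F = S·e^((r_CAD − r_USD)T) ⇒ r_USD = r_CAD − ln(F/S)/T
ln(1.4333/1.4277) = 0.003915; /(1/12) = 0.046980
r_USD = 0.0838 − 0.046980 = 0.036820
r_USD = 3.68%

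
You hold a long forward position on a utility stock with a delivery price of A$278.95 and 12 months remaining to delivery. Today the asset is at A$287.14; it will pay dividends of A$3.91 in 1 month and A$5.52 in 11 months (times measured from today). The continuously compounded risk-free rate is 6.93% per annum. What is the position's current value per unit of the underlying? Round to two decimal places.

A$17.80

PV(remaining dividends) I = 3.91·e^(−0.0693·1/12) + 5.52·e^(−0.0693·11/12) = 9.0677
Current forward F = (S − I)·e^(rT) = (287.14 − 9.0677)·e^(0.0693·12/12) = 278.0723 × 1.071758 = 298.0262
Value (long) = (F − K)·e^(−rT) = (298.0262 − 278.95) × 0.933047 = 17.7990
Value = A$17.80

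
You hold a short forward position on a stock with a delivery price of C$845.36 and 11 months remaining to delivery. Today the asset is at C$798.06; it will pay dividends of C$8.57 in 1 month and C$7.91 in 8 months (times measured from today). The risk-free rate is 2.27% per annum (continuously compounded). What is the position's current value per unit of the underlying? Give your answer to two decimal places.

C$46.24

PV(remaining dividends) I = 8.57·e^(−0.0227·1/12) + 7.91·e^(−0.0227·8/12) = 16.3450
Current forward F = (S − I)·e^(rT) = (798.06 − 16.3450)·e^(0.0227·11/12) = 781.7150 × 1.021026 = 798.1513
Value (long) = (F − K)·e^(−rT) = (798.1513 − 845.36) × 0.979407 = -46.2365
Short position value = −(long value) = C$46.24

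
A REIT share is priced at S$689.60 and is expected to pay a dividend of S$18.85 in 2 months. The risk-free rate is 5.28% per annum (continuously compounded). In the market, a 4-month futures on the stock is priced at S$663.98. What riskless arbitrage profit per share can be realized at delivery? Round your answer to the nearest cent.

S$18.85 per share

PV(dividends) I = 18.85·e^(−0.0528·2/12) = 18.6848
Fair futures F* = (S − I)·e^(rT) = (689.60 − 18.6848)·e^0.017600 = 670.9152 × 1.017756 = 682.8280
Market S$663.98 < fair 682.8280: forward underpriced → reverse cash-and-carry (short the stock, invest proceeds at r, pay the dividends, go long the forward).
Profit at T = |F_mkt − F*| = |663.98 − 682.8280| = S$18.85 per share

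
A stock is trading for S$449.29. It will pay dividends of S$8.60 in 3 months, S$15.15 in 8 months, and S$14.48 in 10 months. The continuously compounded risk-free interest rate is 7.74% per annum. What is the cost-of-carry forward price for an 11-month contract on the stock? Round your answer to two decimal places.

S$443.25

PV(dividends) I = 8.60·e^(−0.0774·3/12) + 15.15·e^(−0.0774·8/12) + 14.48·e^(−0.0774·10/12)
I = 8.4352 + 14.3881 + 13.5755 = 36.3988
F = (S − I)·e^(rT) = (449.29 − 36.3988) · e^(0.0774·11/12)
= 412.8912 · e^0.070950 = 412.8912 × 1.073528 = S$443.25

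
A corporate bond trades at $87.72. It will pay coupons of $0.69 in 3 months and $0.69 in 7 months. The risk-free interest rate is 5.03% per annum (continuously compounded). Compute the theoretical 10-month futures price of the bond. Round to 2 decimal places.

PV(coupons) I = 0.69·e^(−0.0503·3/12) + 0.69·e^(−0.0503·7/12)
I = 0.6814 + 0.6700 = 1.3514
F = (S − I)·e^(rT) = (87.72 − 1.3514) · e^(0.0503·10/12)
= 86.3686 · e^0.041917 = 86.3686 × 1.042808 = $90.07

$90.07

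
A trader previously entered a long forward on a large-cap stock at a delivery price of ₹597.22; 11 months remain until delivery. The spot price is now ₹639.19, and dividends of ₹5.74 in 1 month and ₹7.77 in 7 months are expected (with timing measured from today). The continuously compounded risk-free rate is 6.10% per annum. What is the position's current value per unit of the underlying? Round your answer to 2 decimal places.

PV(remaining dividends) I = 5.74·e^(−0.0610·1/12) + 7.77·e^(−0.0610·7/12) = 13.2093
Current forward F = (S − I)·e^(rT) = (639.19 − 13.2093)·e^(0.0610·11/12) = 625.9807 × 1.057510 = 661.9809
Value (long) = (F − K)·e^(−rT) = (661.9809 − 597.22) × 0.945618 = 61.2391
Value = ₹61.24

₹61.24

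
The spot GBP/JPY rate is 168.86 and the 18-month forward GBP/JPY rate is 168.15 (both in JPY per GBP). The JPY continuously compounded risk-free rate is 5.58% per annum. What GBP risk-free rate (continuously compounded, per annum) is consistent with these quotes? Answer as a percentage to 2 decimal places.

5.86%

F = S·e^((r_JPY − r_GBP)T) ⇒ r_GBP = r_JPY − ln(F/S)/T
ln(168.15/168.86) = -0.004214; /(18/12) = -0.002809
r_GBP = 0.0558 + 0.002809 = 0.058609
r_GBP = 5.86%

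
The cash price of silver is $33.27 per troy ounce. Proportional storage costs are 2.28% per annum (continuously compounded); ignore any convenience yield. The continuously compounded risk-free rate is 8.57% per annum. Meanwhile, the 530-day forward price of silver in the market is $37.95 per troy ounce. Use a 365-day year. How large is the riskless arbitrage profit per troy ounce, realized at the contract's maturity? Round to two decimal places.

Fair forward: F* = S·e^(carry·T), with carry = (r + u) = 0.0857 + 0.0228 = 0.1085
F* = 33.27 · e^(0.1085 × 530/365) = 33.27 · e^0.157548 = 33.27 × 1.170637 = $38.9471
Market $37.95 < fair $38.9471: forward underpriced → reverse cash-and-carry (short spot, go long the forward).
At maturity, profit = |F_mkt − F*| = |37.95 − 38.9471| = $1.00 per troy ounce

$1.00 per troy ounce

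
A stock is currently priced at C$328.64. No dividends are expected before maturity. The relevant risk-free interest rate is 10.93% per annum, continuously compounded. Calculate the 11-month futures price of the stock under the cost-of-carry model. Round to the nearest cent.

F = S·e^(rT) = 328.64 · e^(0.1093 × 11/12)
= 328.64 · e^0.100192 = 328.64 × 1.105383
F = C$363.27

C$363.27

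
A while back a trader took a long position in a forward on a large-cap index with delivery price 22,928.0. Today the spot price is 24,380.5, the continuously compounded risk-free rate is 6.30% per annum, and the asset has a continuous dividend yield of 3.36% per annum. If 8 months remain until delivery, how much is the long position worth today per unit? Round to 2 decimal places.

Current fair forward for the remaining 8 months: F = S·e^((r − q)·T), (r − q) = 0.0630 − 0.0336 = 0.0294
F = 24380.5 · e^(0.0294 × 8/12) = 24380.5 × 1.01979334 = 24863.0715
Value of long forward = (F − K)·e^(−rT) = (24863.0715 − 22928.0) · e^(−0.0630·8/12)
= 1935.0715 × 0.95886978 = 1855.48

1855.48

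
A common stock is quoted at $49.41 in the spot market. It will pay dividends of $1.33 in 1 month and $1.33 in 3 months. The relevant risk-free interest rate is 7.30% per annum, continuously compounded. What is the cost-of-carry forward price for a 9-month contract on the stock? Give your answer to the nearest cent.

$49.41

PV(dividends) I = 1.33·e^(−0.0730·1/12) + 1.33·e^(−0.0730·3/12)
I = 1.3219 + 1.3059 = 2.6278
F = (S − I)·e^(rT) = (49.41 − 2.6278) · e^(0.0730·9/12)
= 46.7822 · e^0.054750 = 46.7822 × 1.056277 = $49.41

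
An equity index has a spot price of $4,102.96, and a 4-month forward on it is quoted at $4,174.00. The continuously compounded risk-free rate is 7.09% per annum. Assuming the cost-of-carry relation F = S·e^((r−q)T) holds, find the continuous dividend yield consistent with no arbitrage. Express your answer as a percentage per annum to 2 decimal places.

1.94%

From F = S·e^((r−q)T): (r − q) = ln(F/S)/T
ln(4174.00/4102.96) = ln(1.017314) = 0.017166
(r − q) = 0.017166 / (4/12) = 0.051498
q = r − ln(F/S)/T = 0.0709 − 0.051498 = 0.019402
q = 1.94%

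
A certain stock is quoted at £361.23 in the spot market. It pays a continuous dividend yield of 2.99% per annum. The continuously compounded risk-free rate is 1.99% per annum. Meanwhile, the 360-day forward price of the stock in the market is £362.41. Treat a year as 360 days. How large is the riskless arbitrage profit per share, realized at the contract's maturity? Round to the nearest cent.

Fair forward: F* = S·e^(carry·T), with carry = (r − q) = 0.0199 − 0.0299 = -0.0100
F* = 361.23 · e^(-0.0100 × 360/360) = 361.23 · e^-0.010000 = 361.23 × 0.990050 = £357.6358
Market £362.41 > fair £357.6358: forward overpriced → cash-and-carry (buy spot, short the forward).
At maturity, profit = |F_mkt − F*| = |362.41 − 357.6358| = £4.77 per share

£4.77 per share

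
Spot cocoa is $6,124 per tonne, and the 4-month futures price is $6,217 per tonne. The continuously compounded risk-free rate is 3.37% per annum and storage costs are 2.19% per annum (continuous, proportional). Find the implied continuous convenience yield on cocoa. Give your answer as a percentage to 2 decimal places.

F = S·e^((r+u−y)T) ⇒ (r+u−y) = ln(F/S)/T
ln(6217/6124) = 0.015072; /T ⇒ 0.045216
y = r + u − ln(F/S)/T = 0.0337 + 0.0219 − 0.045216 = 0.010384
y = 1.04%

1.04%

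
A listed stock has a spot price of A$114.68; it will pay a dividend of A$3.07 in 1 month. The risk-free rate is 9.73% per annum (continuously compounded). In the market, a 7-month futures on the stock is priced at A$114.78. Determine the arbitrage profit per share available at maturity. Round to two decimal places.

A$3.37 per share

PV(dividends) I = 3.07·e^(−0.0973·1/12) = 3.0452
Fair futures F* = (S − I)·e^(rT) = (114.68 − 3.0452)·e^0.056758 = 111.6348 × 1.058400 = 118.1543
Market A$114.78 < fair 118.1543: forward underpriced → reverse cash-and-carry (short the stock, invest proceeds at r, pay the dividends, go long the forward).
Profit at T = |F_mkt − F*| = |114.78 − 118.1543| = A$3.37 per share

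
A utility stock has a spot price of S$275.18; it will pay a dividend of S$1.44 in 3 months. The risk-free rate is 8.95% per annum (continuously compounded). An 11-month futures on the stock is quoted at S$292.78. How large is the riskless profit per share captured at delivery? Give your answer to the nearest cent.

PV(dividends) I = 1.44·e^(−0.0895·3/12) = 1.4081
Fair futures F* = (S − I)·e^(rT) = (275.18 − 1.4081)·e^0.082042 = 273.7719 × 1.085501 = 297.1797
Market S$292.78 < fair 297.1797: forward underpriced → reverse cash-and-carry (short the stock, invest proceeds at r, pay the dividends, go long the forward).
Profit at T = |F_mkt − F*| = |292.78 − 297.1797| = S$4.40 per share

S$4.40 per share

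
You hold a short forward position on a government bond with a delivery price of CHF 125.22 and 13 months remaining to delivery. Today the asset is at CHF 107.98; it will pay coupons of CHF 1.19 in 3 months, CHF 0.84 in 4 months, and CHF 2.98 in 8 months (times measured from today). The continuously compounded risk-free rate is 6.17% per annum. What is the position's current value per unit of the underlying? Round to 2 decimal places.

PV(remaining coupons) I = 1.19·e^(−0.0617·3/12) + 0.84·e^(−0.0617·4/12) + 2.98·e^(−0.0617·8/12) = 4.8546
Current forward F = (S − I)·e^(rT) = (107.98 − 4.8546)·e^(0.0617·13/12) = 103.1254 × 1.069126 = 110.2540
Value (long) = (F − K)·e^(−rT) = (110.2540 − 125.22) × 0.935343 = -13.9983
Short position value = −(long value) = CHF 14.00

CHF 14.00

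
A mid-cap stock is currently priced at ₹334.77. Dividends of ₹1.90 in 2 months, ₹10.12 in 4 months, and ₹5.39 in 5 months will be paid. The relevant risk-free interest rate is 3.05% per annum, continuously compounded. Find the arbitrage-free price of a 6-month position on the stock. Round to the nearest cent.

₹322.42

PV(dividends) I = 1.90·e^(−0.0305·2/12) + 10.12·e^(−0.0305·4/12) + 5.39·e^(−0.0305·5/12)
I = 1.8904 + 10.0176 + 5.3219 = 17.2299
F = (S − I)·e^(rT) = (334.77 − 17.2299) · e^(0.0305·6/12)
= 317.5401 · e^0.015250 = 317.5401 × 1.015367 = ₹322.42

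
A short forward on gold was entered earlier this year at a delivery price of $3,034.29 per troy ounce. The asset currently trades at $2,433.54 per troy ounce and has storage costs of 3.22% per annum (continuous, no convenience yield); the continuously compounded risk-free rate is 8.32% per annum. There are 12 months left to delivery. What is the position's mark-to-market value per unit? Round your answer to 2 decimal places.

Current fair forward for the remaining 12 months: F = S·e^((r + u)·T), (r + u) = 0.0832 + 0.0322 = 0.1154
F = 2433.54 · e^(0.1154 × 12/12) = 2433.54 × 1.12232228 = 2731.2162
Value of long forward = (F − K)·e^(−rT) = (2731.2162 − 3034.29) · e^(−0.0832·12/12)
= -303.0738 × 0.92016710 = -278.88
Short position value = −(long value) = $278.88

$278.88 per troy ounce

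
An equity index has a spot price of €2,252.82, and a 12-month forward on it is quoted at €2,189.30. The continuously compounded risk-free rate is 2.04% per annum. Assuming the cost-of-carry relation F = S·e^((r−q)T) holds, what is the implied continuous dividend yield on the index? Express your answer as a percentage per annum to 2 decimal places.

4.90%

From F = S·e^((r−q)T): (r − q) = ln(F/S)/T
ln(2189.30/2252.82) = ln(0.971804) = -0.028601
(r − q) = -0.028601 / (12/12) = -0.028601
q = r − ln(F/S)/T = 0.0204 + 0.028601 = 0.049001
q = 4.90%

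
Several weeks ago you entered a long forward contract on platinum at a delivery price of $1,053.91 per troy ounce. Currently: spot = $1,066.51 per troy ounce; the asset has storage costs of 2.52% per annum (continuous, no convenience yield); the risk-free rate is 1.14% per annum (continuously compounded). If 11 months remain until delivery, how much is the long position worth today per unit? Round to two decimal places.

$48.48 per troy ounce

Current fair forward for the remaining 11 months: F = S·e^((r + u)·T), (r + u) = 0.0114 + 0.0252 = 0.0366
F = 1066.51 · e^(0.0366 × 11/12) = 1066.51 × 1.03411915 = 1102.8984
Value of long forward = (F − K)·e^(−rT) = (1102.8984 − 1053.91) · e^(−0.0114·11/12)
= 48.9884 × 0.98960441 = 48.48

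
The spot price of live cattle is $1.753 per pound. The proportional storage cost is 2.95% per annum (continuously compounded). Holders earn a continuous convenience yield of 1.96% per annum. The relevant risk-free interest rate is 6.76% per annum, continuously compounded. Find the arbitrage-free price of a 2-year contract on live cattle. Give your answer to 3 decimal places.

Net carry = r + u − y = 0.0676 + 0.0295 − 0.0196 = 0.0775
F = S·e^((r+u−y)T) = 1.753 · e^(0.0775 × 2) = 1.753 · e^0.155000
= 1.753 × 1.167658 = $2.047 per pound

$2.047 per pound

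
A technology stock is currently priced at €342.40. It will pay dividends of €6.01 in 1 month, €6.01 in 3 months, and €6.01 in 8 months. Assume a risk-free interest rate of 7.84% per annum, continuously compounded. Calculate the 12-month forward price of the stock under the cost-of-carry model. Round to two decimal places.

€351.32

PV(dividends) I = 6.01·e^(−0.0784·1/12) + 6.01·e^(−0.0784·3/12) + 6.01·e^(−0.0784·8/12)
I = 5.9709 + 5.8934 + 5.7039 = 17.5682
F = (S − I)·e^(rT) = (342.40 − 17.5682) · e^(0.0784·12/12)
= 324.8318 · e^0.078400 = 324.8318 × 1.081555 = €351.32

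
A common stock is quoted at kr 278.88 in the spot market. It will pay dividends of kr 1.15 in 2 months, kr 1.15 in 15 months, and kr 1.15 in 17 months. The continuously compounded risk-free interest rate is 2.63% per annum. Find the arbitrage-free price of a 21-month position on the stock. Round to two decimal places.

kr 288.49

PV(dividends) I = 1.15·e^(−0.0263·2/12) + 1.15·e^(−0.0263·15/12) + 1.15·e^(−0.0263·17/12)
I = 1.1450 + 1.1128 + 1.1079 = 3.3657
F = (S − I)·e^(rT) = (278.88 − 3.3657) · e^(0.0263·21/12)
= 275.5143 · e^0.046025 = 275.5143 × 1.047101 = kr 288.49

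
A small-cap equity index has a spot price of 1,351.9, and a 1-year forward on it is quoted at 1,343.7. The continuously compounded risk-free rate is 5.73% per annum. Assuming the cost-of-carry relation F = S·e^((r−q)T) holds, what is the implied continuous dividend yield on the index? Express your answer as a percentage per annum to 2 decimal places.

6.34%

From F = S·e^((r−q)T): (r − q) = ln(F/S)/T
ln(1343.7/1351.9) = ln(0.993934) = -0.006084
(r − q) = -0.006084 / (1) = -0.006084
q = r − ln(F/S)/T = 0.0573 + 0.006084 = 0.063384
q = 6.34%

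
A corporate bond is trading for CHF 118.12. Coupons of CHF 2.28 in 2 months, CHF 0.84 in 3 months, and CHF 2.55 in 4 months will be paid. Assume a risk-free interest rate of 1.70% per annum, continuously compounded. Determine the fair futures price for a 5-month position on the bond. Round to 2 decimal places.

PV(coupons) I = 2.28·e^(−0.0170·2/12) + 0.84·e^(−0.0170·3/12) + 2.55·e^(−0.0170·4/12)
I = 2.2735 + 0.8364 + 2.5356 = 5.6455
F = (S − I)·e^(rT) = (118.12 − 5.6455) · e^(0.0170·5/12)
= 112.4745 · e^0.007083 = 112.4745 × 1.007108 = CHF 113.27

CHF 113.27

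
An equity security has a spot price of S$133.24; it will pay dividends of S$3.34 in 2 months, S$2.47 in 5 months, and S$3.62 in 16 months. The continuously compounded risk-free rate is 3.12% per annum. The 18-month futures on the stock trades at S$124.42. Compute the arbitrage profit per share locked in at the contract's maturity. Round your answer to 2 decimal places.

S$5.53 per share

PV(dividends) I = 3.34·e^(−0.0312·2/12) + 2.47·e^(−0.0312·5/12) + 3.62·e^(−0.0312·16/12) = 9.2333
Fair futures F* = (S − I)·e^(rT) = (133.24 − 9.2333)·e^0.046800 = 124.0067 × 1.047912 = 129.9481
Market S$124.42 < fair 129.9481: forward underpriced → reverse cash-and-carry (short the stock, invest proceeds at r, pay the dividends, go long the forward).
Profit at T = |F_mkt − F*| = |124.42 − 129.9481| = S$5.53 per share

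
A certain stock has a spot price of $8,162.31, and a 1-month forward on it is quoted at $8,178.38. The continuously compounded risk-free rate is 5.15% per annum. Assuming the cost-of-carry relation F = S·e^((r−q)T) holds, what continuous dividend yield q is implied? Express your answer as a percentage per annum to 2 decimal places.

From F = S·e^((r−q)T): (r − q) = ln(F/S)/T
ln(8178.38/8162.31) = ln(1.001969) = 0.001967
(r − q) = 0.001967 / (1/12) = 0.023604
q = r − ln(F/S)/T = 0.0515 − 0.023604 = 0.027896
q = 2.79%

2.79%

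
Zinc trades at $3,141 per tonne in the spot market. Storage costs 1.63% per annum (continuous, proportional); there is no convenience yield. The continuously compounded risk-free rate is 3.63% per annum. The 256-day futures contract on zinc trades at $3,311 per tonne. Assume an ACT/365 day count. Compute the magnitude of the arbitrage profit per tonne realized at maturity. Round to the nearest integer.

$52 per tonne

Fair futures: F* = S·e^(carry·T), with carry = (r + u) = 0.0363 + 0.0163 = 0.0526
F* = 3141 · e^(0.0526 × 256/365) = 3141 · e^0.036892 = 3141 × 1.037581 = $3259.0419
Market $3311 > fair $3259.0419: forward overpriced → cash-and-carry (buy spot, short the forward).
At maturity, profit = |F_mkt − F*| = |3311 − 3259.0419| = $52 per tonne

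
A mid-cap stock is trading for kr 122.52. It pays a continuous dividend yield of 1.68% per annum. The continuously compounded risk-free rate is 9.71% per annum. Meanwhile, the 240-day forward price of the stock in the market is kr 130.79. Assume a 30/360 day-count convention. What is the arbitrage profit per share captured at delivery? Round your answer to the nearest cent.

kr 1.53 per share

Fair forward: F* = S·e^(carry·T), with carry = (r − q) = 0.0971 − 0.0168 = 0.0803
F* = 122.52 · e^(0.0803 × 240/360) = 122.52 · e^0.053533 = 122.52 × 1.054992 = kr 129.2576
Market kr 130.79 > fair kr 129.2576: forward overpriced → cash-and-carry (buy spot, short the forward).
At maturity, profit = |F_mkt − F*| = |130.79 − 129.2576| = kr 1.53 per share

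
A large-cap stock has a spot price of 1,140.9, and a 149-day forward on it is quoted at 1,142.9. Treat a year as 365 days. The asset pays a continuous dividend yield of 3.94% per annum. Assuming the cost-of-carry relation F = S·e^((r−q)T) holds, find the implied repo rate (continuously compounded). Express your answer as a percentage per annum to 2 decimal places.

4.37%

From F = S·e^((r−q)T): (r − q) = ln(F/S)/T
ln(1142.9/1140.9) = ln(1.001753) = 0.001751
(r − q) = 0.001751 / (149/365) = 0.004289
r = ln(F/S)/T + q = 0.004289 + 0.0394 = 0.043689
r = 4.37%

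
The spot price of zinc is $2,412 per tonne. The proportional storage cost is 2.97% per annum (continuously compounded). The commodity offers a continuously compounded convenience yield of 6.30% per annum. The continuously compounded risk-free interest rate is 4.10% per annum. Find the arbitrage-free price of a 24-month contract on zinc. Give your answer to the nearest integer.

$2,449 per tonne

Net carry = r + u − y = 0.0410 + 0.0297 − 0.0630 = 0.0077
F = S·e^((r+u−y)T) = 2412 · e^(0.0077 × 24/12) = 2412 · e^0.015400
= 2412 × 1.015519 = $2,449 per tonne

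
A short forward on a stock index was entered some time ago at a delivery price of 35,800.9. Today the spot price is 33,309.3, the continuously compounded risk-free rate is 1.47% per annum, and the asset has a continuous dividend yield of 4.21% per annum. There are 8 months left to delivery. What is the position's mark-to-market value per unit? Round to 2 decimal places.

3064.35

Current fair forward for the remaining 8 months: F = S·e^((r − q)·T), (r − q) = 0.0147 − 0.0421 = -0.0274
F = 33309.3 · e^(-0.0274 × 8/12) = 33309.3 × 0.98189916 = 32706.3737
Value of long forward = (F − K)·e^(−rT) = (32706.3737 − 35800.9) · e^(−0.0147·8/12)
= -3094.5263 × 0.99024786 = -3064.35
Short position value = −(long value) = 3064.35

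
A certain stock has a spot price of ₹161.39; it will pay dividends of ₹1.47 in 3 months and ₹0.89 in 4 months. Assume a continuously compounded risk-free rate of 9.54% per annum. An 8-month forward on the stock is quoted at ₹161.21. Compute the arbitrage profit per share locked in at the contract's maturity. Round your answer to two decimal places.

PV(dividends) I = 1.47·e^(−0.0954·3/12) + 0.89·e^(−0.0954·4/12) = 2.2975
Fair forward F* = (S − I)·e^(rT) = (161.39 − 2.2975)·e^0.063600 = 159.0925 × 1.065666 = 169.5395
Market ₹161.21 < fair 169.5395: forward underpriced → reverse cash-and-carry (short the stock, invest proceeds at r, pay the dividends, go long the forward).
Profit at T = |F_mkt − F*| = |161.21 − 169.5395| = ₹8.33 per share

₹8.33 per share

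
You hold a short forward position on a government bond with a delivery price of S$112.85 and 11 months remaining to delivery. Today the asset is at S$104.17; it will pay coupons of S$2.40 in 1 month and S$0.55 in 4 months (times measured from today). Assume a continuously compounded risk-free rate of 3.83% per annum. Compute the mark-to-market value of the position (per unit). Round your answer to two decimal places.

PV(remaining coupons) I = 2.40·e^(−0.0383·1/12) + 0.55·e^(−0.0383·4/12) = 2.9354
Current forward F = (S − I)·e^(rT) = (104.17 − 2.9354)·e^(0.0383·11/12) = 101.2346 × 1.035732 = 104.8519
Value (long) = (F − K)·e^(−rT) = (104.8519 − 112.85) × 0.965501 = -7.7222
Short position value = −(long value) = S$7.72

S$7.72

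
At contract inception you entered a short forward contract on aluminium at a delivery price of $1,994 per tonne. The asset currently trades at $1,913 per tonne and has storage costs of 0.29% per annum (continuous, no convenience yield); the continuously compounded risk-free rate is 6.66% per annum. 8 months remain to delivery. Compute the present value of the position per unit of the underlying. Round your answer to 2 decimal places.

Current fair forward for the remaining 8 months: F = S·e^((r + u)·T), (r + u) = 0.0666 + 0.0029 = 0.0695
F = 1913 · e^(0.0695 × 8/12) = 1913 × 1.04742349 = 2003.7211
Value of long forward = (F − K)·e^(−rT) = (2003.7211 − 1994) · e^(−0.0666·8/12)
= 9.7211 × 0.95657125 = 9.30
Short position value = −(long value) = -$9.30

-$9.30 per tonne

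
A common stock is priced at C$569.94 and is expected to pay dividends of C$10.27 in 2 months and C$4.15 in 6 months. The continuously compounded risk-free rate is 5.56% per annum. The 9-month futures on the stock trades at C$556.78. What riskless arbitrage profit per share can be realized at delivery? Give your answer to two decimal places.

C$22.61 per share

PV(dividends) I = 10.27·e^(−0.0556·2/12) + 4.15·e^(−0.0556·6/12) = 14.2115
Fair futures F* = (S − I)·e^(rT) = (569.94 − 14.2115)·e^0.041700 = 555.7285 × 1.042582 = 579.3925
Market C$556.78 < fair 579.3925: forward underpriced → reverse cash-and-carry (short the stock, invest proceeds at r, pay the dividends, go long the forward).
Profit at T = |F_mkt − F*| = |556.78 − 579.3925| = C$22.61 per share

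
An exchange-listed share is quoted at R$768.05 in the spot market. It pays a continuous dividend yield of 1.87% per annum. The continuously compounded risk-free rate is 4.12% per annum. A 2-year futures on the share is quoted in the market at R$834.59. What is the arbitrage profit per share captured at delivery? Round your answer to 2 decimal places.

Fair futures: F* = S·e^(carry·T), with carry = (r − q) = 0.0412 − 0.0187 = 0.0225
F* = 768.05 · e^(0.0225 × 2) = 768.05 · e^0.045000 = 768.05 × 1.046028 = R$803.4018
Market R$834.59 > fair R$803.4018: forward overpriced → cash-and-carry (buy spot, short the forward).
At maturity, profit = |F_mkt − F*| = |834.59 − 803.4018| = R$31.19 per share

R$31.19 per share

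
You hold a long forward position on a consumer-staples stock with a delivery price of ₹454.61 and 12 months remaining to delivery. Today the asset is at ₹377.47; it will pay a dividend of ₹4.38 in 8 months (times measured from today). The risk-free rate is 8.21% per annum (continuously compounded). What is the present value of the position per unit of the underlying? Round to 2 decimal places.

PV(remaining dividends) I = 4.38·e^(−0.0821·8/12) = 4.1467
Current forward F = (S − I)·e^(rT) = (377.47 − 4.1467)·e^(0.0821·12/12) = 373.3233 × 1.085564 = 405.2663
Value (long) = (F − K)·e^(−rT) = (405.2663 − 454.61) × 0.921180 = -45.4544
Value = -₹45.45

-₹45.45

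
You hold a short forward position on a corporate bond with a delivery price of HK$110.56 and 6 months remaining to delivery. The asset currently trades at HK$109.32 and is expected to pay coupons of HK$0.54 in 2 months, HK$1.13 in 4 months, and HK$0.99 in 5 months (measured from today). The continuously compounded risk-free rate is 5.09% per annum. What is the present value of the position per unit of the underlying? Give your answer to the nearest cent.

HK$1.08

PV(remaining coupons) I = 0.54·e^(−0.0509·2/12) + 1.13·e^(−0.0509·4/12) + 0.99·e^(−0.0509·5/12) = 2.6157
Current forward F = (S − I)·e^(rT) = (109.32 − 2.6157)·e^(0.0509·6/12) = 106.7043 × 1.025777 = 109.4548
Value (long) = (F − K)·e^(−rT) = (109.4548 − 110.56) × 0.974871 = -1.0774
Short position value = −(long value) = HK$1.08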